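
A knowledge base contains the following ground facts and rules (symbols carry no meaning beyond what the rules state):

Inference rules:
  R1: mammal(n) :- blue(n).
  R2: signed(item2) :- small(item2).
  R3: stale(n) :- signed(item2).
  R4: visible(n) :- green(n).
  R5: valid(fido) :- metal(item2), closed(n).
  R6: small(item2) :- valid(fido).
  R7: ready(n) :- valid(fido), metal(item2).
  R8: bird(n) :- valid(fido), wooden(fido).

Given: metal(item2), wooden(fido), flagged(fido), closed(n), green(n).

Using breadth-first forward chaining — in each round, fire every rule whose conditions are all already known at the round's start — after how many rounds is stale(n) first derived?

4

Round 1 — R4, R5, derive visible(n), valid(fido).
Round 2 — R6, R7, R8, derive small(item2), ready(n), bird(n).
Round 3 — R2, derive signed(item2).
Round 4 — R3, derive stale(n).
stale(n) first appears in round 4.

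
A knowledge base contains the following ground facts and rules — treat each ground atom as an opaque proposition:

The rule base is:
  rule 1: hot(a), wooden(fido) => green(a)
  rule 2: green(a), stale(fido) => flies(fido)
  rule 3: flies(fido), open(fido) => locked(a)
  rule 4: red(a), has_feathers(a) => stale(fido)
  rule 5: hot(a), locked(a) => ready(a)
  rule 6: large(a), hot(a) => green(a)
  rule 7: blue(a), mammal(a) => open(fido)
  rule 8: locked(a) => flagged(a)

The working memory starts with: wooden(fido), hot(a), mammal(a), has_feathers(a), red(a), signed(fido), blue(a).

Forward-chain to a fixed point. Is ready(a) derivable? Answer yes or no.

Round 1: rule 1 [hot(a), wooden(fido) => green(a)]; rule 4 [red(a), has_feathers(a) => stale(fido)]; rule 7 [blue(a), mammal(a) => open(fido)]. New: green(a), stale(fido), open(fido).
Round 2: rule 2 [green(a), stale(fido) => flies(fido)]. New: flies(fido).
Round 3: rule 3 [flies(fido), open(fido) => locked(a)]. New: locked(a).
Round 4: rule 5 [hot(a), locked(a) => ready(a)]; rule 8 [locked(a) => flagged(a)]. New: ready(a), flagged(a).
ready(a) appears in round 4, so it is derivable.

yes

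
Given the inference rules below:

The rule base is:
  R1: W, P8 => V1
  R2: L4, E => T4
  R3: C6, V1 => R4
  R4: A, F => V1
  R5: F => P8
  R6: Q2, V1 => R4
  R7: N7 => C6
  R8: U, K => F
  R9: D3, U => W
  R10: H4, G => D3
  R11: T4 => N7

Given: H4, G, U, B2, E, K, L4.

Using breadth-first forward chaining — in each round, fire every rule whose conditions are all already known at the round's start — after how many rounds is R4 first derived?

4

Round 1: R2 [L4, E => T4]; R8 [U, K => F]; R10 [H4, G => D3]. Adds T4, F, D3.
Round 2: R5 [F => P8]; R9 [D3, U => W]; R11 [T4 => N7]. Adds P8, W, N7.
Round 3: R1 [W, P8 => V1]; R7 [N7 => C6]. Adds V1, C6.
Round 4: R3 [C6, V1 => R4]. Adds R4.
R4 first appears in round 4.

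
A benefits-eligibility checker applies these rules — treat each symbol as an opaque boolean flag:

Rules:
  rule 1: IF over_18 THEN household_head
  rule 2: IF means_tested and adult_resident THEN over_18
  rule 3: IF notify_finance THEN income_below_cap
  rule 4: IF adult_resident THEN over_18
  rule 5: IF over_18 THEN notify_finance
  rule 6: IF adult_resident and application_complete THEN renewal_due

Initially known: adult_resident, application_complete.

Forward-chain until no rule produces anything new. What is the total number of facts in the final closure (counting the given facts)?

7

Round 1 fires rule 4, rule 6, giving over_18, renewal_due.
Round 2 fires rule 1, rule 5, giving household_head, notify_finance.
Round 3 fires rule 3, giving income_below_cap.
Closure: {adult_resident, application_complete, household_head, income_below_cap, notify_finance, over_18, renewal_due} — 7 facts.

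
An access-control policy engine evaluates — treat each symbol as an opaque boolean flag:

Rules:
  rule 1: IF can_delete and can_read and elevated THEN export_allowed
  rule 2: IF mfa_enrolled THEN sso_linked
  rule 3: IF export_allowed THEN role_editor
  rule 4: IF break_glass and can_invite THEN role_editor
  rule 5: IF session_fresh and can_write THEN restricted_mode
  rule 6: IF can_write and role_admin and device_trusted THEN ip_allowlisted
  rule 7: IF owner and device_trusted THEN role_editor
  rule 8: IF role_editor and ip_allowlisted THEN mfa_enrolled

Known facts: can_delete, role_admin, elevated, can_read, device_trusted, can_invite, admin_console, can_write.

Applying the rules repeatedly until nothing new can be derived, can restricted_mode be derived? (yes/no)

no

Round 1: rule 1 [IF can_delete and can_read and elevated THEN export_allowed]; rule 6 [IF can_write and role_admin and device_trusted THEN ip_allowlisted]. New: export_allowed, ip_allowlisted.
Round 2: rule 3 [IF export_allowed THEN role_editor]. New: role_editor.
Round 3: rule 8 [IF role_editor and ip_allowlisted THEN mfa_enrolled]. New: mfa_enrolled.
Round 4: rule 2 [IF mfa_enrolled THEN sso_linked]. New: sso_linked.
Fixed point reached. restricted_mode is concluded only by rule 5; rule 5 needs session_fresh (never derived).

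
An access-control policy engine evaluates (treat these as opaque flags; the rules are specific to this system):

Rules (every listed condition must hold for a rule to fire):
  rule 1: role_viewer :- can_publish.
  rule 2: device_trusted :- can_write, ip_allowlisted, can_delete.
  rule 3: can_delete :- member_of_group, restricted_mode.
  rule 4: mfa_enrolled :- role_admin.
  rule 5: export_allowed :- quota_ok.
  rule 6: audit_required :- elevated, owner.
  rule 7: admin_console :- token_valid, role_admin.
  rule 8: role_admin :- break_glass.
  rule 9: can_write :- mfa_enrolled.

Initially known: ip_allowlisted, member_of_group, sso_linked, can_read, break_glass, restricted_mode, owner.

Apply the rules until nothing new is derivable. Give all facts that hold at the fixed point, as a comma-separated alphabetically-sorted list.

break_glass, can_delete, can_read, can_write, device_trusted, ip_allowlisted, member_of_group, mfa_enrolled, owner, restricted_mode, role_admin, sso_linked

Round 1 fires rule 3, rule 8, giving can_delete, role_admin.
Round 2 fires rule 4, giving mfa_enrolled.
Round 3 fires rule 9, giving can_write.
Round 4 fires rule 2, giving device_trusted.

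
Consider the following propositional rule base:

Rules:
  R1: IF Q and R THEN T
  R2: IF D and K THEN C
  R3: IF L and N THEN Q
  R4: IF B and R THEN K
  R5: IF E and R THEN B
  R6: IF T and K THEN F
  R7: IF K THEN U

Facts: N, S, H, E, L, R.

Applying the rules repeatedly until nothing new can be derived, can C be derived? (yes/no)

no

Round 1 — R3, R5, derive Q, B.
Round 2 — R1, R4, derive T, K.
Round 3 — R6, R7, derive F, U.
Fixed point reached. C is concluded only by R2; R2 needs D (never derived).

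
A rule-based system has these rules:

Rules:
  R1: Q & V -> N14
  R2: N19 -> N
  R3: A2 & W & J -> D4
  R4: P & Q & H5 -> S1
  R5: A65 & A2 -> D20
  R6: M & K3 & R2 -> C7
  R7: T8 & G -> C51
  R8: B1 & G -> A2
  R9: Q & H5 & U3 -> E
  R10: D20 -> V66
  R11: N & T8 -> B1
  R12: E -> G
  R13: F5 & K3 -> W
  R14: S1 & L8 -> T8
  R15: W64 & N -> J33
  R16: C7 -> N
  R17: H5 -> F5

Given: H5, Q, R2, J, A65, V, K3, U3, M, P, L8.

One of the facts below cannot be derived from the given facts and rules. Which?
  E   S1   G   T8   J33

J33

Round 1 — R1, R4, R6, R9, R17, derive N14, S1, C7, E, F5.
Round 2 — R12, R13, R14, R16, derive G, W, T8, N.
Round 3 — R7, R11, derive C51, B1.
Round 4 — R8, derive A2.
Round 5 — R3, R5, derive D4, D20.
Round 6 — R10, derive V66.
Derived: G (round 2), E (round 1), S1 (round 1), T8 (round 2). J33 never appears in any round.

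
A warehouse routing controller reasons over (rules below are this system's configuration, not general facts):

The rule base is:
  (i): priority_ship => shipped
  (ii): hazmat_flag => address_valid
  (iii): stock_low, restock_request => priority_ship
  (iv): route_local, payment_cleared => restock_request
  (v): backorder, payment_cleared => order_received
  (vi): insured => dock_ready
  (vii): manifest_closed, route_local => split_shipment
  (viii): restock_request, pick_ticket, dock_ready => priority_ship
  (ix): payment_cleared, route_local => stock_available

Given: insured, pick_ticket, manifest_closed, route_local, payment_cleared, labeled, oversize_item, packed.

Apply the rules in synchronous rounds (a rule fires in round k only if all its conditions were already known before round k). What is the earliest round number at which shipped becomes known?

Round 1 — (iv), (vi), (vii), (ix), derive restock_request, dock_ready, split_shipment, stock_available.
Round 2 — (viii), derive priority_ship.
Round 3 — (i), derive shipped.
shipped first appears in round 3.

3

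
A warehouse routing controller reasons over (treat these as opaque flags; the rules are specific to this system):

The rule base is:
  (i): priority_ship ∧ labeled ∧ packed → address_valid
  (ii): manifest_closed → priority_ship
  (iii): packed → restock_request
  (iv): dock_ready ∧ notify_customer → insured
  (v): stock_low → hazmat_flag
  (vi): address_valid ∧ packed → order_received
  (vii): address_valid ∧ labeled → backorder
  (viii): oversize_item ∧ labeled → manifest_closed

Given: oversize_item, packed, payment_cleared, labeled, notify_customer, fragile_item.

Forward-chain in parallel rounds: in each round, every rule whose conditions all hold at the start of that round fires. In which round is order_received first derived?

Round 1: (iii) [packed → restock_request]; (viii) [oversize_item ∧ labeled → manifest_closed]. Adds restock_request, manifest_closed.
Round 2: (ii) [manifest_closed → priority_ship]. Adds priority_ship.
Round 3: (i) [priority_ship ∧ labeled ∧ packed → address_valid]. Adds address_valid.
Round 4: (vi) [address_valid ∧ packed → order_received]; (vii) [address_valid ∧ labeled → backorder]. Adds order_received, backorder.
order_received first appears in round 4.

4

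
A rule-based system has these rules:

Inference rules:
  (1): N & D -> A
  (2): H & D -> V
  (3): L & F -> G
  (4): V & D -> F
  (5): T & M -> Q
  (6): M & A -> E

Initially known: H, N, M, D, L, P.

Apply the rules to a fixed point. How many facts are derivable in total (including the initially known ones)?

[1] (1) [N & D -> A]; (2) [H & D -> V]. ⇒ new: A, V.
[2] (4) [V & D -> F]; (6) [M & A -> E]. ⇒ new: F, E.
[3] (3) [L & F -> G]. ⇒ new: G.
Closure: {A, D, E, F, G, H, L, M, N, P, V} — 11 facts.

11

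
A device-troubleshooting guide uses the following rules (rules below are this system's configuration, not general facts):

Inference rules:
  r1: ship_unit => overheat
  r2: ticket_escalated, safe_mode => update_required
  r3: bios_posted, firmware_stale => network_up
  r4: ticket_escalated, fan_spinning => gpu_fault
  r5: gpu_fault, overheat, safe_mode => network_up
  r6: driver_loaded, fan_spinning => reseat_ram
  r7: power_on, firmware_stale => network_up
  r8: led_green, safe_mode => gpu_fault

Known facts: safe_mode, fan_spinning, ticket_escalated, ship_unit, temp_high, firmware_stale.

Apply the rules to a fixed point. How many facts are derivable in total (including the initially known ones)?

10

Round 1: r1 [ship_unit => overheat]; r2 [ticket_escalated, safe_mode => update_required]; r4 [ticket_escalated, fan_spinning => gpu_fault]. New: overheat, update_required, gpu_fault.
Round 2: r5 [gpu_fault, overheat, safe_mode => network_up]. New: network_up.
Closure: {fan_spinning, firmware_stale, gpu_fault, network_up, overheat, safe_mode, ship_unit, temp_high, ticket_escalated, update_required} — 10 facts.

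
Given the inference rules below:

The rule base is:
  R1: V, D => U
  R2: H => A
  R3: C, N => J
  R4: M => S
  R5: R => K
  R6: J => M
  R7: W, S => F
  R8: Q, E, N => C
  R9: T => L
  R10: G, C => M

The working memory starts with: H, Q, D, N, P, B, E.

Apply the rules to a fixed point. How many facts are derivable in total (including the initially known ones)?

12

[1] R2 [H => A]; R8 [Q, E, N => C]. ⇒ new: A, C.
[2] R3 [C, N => J]. ⇒ new: J.
[3] R6 [J => M]. ⇒ new: M.
[4] R4 [M => S]. ⇒ new: S.
Closure: {A, B, C, D, E, H, J, M, N, P, Q, S} — 12 facts.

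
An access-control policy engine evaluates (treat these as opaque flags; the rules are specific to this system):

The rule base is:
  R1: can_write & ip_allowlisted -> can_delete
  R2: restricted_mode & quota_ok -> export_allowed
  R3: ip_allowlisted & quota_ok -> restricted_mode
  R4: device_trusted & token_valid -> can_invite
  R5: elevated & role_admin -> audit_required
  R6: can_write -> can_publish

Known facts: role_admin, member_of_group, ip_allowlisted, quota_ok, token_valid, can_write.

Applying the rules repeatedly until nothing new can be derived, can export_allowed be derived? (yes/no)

yes

Round 1: R1 [can_write & ip_allowlisted -> can_delete]; R3 [ip_allowlisted & quota_ok -> restricted_mode]; R6 [can_write -> can_publish]. New: can_delete, restricted_mode, can_publish.
Round 2: R2 [restricted_mode & quota_ok -> export_allowed]. New: export_allowed.
export_allowed appears in round 2, so it is derivable.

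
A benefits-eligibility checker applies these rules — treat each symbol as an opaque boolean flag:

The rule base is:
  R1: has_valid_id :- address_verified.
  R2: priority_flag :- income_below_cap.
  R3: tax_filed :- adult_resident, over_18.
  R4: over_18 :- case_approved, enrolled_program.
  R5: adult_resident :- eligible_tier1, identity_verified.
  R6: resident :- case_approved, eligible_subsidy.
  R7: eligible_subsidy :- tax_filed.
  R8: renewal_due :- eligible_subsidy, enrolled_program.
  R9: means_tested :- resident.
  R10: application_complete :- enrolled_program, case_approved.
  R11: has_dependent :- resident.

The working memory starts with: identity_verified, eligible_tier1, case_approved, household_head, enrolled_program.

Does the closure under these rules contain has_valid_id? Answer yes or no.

Round 1: R4 [over_18 :- case_approved, enrolled_program.]; R5 [adult_resident :- eligible_tier1, identity_verified.]; R10 [application_complete :- enrolled_program, case_approved.]. New: over_18, adult_resident, application_complete.
Round 2: R3 [tax_filed :- adult_resident, over_18.]. New: tax_filed.
Round 3: R7 [eligible_subsidy :- tax_filed.]. New: eligible_subsidy.
Round 4: R6 [resident :- case_approved, eligible_subsidy.]; R8 [renewal_due :- eligible_subsidy, enrolled_program.]. New: resident, renewal_due.
Round 5: R9 [means_tested :- resident.]; R11 [has_dependent :- resident.]. New: means_tested, has_dependent.
Fixed point reached. has_valid_id is concluded only by R1; R1 needs address_verified (never derived).

no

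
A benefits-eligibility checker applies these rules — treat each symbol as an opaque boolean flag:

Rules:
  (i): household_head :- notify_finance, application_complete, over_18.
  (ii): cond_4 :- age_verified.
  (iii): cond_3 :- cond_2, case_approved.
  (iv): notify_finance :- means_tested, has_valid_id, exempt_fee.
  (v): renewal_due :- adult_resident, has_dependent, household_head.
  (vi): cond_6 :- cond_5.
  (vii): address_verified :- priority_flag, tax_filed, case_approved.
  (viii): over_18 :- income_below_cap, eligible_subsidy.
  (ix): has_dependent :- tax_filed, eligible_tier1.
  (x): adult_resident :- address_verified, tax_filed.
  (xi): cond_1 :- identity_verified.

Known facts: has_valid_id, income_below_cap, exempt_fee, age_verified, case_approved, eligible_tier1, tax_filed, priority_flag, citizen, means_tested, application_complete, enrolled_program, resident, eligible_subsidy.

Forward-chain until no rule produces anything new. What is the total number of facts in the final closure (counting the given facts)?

22

[1] (ii) [cond_4 :- age_verified.]; (iv) [notify_finance :- means_tested, has_valid_id, exempt_fee.]; (vii) [address_verified :- priority_flag, tax_filed, case_approved.]; (viii) [over_18 :- income_below_cap, eligible_subsidy.]; (ix) [has_dependent :- tax_filed, eligible_tier1.]. ⇒ new: cond_4, notify_finance, address_verified, over_18, has_dependent.
[2] (i) [household_head :- notify_finance, application_complete, over_18.]; (x) [adult_resident :- address_verified, tax_filed.]. ⇒ new: household_head, adult_resident.
[3] (v) [renewal_due :- adult_resident, has_dependent, household_head.]. ⇒ new: renewal_due.
Closure: {address_verified, adult_resident, age_verified, application_complete, case_approved, citizen, cond_4, eligible_subsidy, eligible_tier1, enrolled_program, exempt_fee, has_dependent, has_valid_id, household_head, income_below_cap, means_tested, notify_finance, over_18, priority_flag, renewal_due, resident, tax_filed} — 22 facts.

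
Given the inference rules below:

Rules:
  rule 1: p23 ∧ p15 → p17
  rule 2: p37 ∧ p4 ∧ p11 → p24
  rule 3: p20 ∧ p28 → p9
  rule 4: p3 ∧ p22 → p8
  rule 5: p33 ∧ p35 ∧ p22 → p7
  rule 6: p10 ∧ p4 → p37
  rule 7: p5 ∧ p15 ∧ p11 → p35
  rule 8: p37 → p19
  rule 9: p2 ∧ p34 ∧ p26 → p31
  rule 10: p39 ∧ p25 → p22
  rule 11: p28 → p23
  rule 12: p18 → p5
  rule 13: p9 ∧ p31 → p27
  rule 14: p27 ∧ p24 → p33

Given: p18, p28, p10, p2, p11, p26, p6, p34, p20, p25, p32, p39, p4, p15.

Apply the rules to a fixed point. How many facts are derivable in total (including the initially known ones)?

27

Round 1 fires rule 3, rule 6, rule 9, rule 10, rule 11, rule 12, giving p9, p37, p31, p22, p23, p5.
Round 2 fires rule 1, rule 2, rule 7, rule 8, rule 13, giving p17, p24, p35, p19, p27.
Round 3 fires rule 14, giving p33.
Round 4 fires rule 5, giving p7.
Closure: {p10, p11, p15, p17, p18, p19, p2, p20, p22, p23, p24, p25, p26, p27, p28, p31, p32, p33, p34, p35, p37, p39, p4, p5, p6, p7, p9} — 27 facts.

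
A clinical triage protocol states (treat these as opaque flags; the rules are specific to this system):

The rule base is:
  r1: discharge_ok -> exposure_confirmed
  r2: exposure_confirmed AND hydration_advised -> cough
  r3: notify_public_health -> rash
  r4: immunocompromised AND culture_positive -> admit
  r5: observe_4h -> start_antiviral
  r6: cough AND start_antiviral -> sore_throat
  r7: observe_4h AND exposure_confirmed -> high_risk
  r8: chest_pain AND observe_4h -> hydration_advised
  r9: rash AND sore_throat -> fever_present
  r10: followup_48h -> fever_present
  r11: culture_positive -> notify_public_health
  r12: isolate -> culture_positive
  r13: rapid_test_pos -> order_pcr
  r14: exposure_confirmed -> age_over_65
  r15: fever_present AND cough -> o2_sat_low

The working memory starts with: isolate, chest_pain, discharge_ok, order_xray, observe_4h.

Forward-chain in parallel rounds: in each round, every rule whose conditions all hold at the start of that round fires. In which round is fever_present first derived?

Round 1: r1 [discharge_ok -> exposure_confirmed]; r5 [observe_4h -> start_antiviral]; r8 [chest_pain AND observe_4h -> hydration_advised]; r12 [isolate -> culture_positive]. New: exposure_confirmed, start_antiviral, hydration_advised, culture_positive.
Round 2: r2 [exposure_confirmed AND hydration_advised -> cough]; r7 [observe_4h AND exposure_confirmed -> high_risk]; r11 [culture_positive -> notify_public_health]; r14 [exposure_confirmed -> age_over_65]. New: cough, high_risk, notify_public_health, age_over_65.
Round 3: r3 [notify_public_health -> rash]; r6 [cough AND start_antiviral -> sore_throat]. New: rash, sore_throat.
Round 4: r9 [rash AND sore_throat -> fever_present]. New: fever_present.
fever_present first appears in round 4.

4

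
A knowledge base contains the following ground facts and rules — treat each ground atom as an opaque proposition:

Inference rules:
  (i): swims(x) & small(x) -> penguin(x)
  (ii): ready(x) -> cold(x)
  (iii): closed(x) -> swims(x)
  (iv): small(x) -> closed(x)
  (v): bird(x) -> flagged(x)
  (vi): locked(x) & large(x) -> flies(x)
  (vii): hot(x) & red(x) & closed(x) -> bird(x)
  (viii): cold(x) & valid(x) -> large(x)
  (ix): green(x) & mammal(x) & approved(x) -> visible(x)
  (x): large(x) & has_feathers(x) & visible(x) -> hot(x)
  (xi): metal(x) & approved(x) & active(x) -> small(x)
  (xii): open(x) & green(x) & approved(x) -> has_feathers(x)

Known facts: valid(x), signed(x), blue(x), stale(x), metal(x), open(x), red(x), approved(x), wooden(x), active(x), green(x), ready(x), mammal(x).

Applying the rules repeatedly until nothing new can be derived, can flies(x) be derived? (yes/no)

Round 1: (ii) [ready(x) -> cold(x)]; (ix) [green(x) & mammal(x) & approved(x) -> visible(x)]; (xi) [metal(x) & approved(x) & active(x) -> small(x)]; (xii) [open(x) & green(x) & approved(x) -> has_feathers(x)]. New: cold(x), visible(x), small(x), has_feathers(x).
Round 2: (iv) [small(x) -> closed(x)]; (viii) [cold(x) & valid(x) -> large(x)]. New: closed(x), large(x).
Round 3: (iii) [closed(x) -> swims(x)]; (x) [large(x) & has_feathers(x) & visible(x) -> hot(x)]. New: swims(x), hot(x).
Round 4: (i) [swims(x) & small(x) -> penguin(x)]; (vii) [hot(x) & red(x) & closed(x) -> bird(x)]. New: penguin(x), bird(x).
Round 5: (v) [bird(x) -> flagged(x)]. New: flagged(x).
Fixed point reached. flies(x) is concluded only by (vi); (vi) needs locked(x) (never derived).

no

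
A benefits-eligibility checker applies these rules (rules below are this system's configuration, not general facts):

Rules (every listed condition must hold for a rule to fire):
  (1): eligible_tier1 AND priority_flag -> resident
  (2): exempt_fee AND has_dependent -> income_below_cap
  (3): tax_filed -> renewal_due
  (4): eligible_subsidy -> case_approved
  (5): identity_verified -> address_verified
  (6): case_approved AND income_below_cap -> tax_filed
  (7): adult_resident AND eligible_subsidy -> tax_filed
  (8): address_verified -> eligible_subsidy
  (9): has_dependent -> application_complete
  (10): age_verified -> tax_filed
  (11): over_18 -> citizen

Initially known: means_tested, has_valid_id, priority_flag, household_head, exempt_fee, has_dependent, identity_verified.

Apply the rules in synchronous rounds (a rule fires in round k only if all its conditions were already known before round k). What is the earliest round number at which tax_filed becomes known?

4

Round 1 — (2), (5), (9), derive income_below_cap, address_verified, application_complete.
Round 2 — (8), derive eligible_subsidy.
Round 3 — (4), derive case_approved.
Round 4 — (6), derive tax_filed.
tax_filed first appears in round 4.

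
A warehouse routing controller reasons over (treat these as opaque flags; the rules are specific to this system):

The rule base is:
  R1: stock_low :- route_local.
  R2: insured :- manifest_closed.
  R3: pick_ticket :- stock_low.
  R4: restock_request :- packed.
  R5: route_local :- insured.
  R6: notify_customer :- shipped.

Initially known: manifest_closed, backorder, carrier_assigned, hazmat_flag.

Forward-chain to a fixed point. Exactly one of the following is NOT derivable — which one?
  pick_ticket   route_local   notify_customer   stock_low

Round 1 fires R2, giving insured.
Round 2 fires R5, giving route_local.
Round 3 fires R1, giving stock_low.
Round 4 fires R3, giving pick_ticket.
Derived: pick_ticket (round 4), route_local (round 2), stock_low (round 3). notify_customer never appears in any round.

notify_customer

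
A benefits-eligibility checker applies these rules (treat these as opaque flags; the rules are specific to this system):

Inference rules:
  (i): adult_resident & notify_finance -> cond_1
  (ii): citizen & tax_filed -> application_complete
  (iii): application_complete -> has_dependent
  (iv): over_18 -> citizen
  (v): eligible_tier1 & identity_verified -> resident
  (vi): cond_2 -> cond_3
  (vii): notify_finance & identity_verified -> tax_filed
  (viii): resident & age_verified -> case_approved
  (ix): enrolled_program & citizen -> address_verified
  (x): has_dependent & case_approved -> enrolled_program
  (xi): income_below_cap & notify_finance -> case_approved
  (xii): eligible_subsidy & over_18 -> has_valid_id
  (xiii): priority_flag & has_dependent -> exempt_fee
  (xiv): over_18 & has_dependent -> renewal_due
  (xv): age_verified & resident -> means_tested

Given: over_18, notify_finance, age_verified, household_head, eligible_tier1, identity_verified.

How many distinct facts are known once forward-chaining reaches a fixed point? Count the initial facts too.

Round 1: (iv) [over_18 -> citizen]; (v) [eligible_tier1 & identity_verified -> resident]; (vii) [notify_finance & identity_verified -> tax_filed]. New: citizen, resident, tax_filed.
Round 2: (ii) [citizen & tax_filed -> application_complete]; (viii) [resident & age_verified -> case_approved]; (xv) [age_verified & resident -> means_tested]. New: application_complete, case_approved, means_tested.
Round 3: (iii) [application_complete -> has_dependent]. New: has_dependent.
Round 4: (x) [has_dependent & case_approved -> enrolled_program]; (xiv) [over_18 & has_dependent -> renewal_due]. New: enrolled_program, renewal_due.
Round 5: (ix) [enrolled_program & citizen -> address_verified]. New: address_verified.
Closure: {address_verified, age_verified, application_complete, case_approved, citizen, eligible_tier1, enrolled_program, has_dependent, household_head, identity_verified, means_tested, notify_finance, over_18, renewal_due, resident, tax_filed} — 16 facts.

16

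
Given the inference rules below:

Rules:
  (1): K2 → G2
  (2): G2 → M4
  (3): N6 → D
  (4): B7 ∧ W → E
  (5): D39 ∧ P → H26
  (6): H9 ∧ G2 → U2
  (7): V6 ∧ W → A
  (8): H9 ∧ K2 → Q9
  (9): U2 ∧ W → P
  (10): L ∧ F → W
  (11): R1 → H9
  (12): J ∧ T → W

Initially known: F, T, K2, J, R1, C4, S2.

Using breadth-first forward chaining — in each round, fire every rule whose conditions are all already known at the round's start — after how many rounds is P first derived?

[1] (1) [K2 → G2]; (11) [R1 → H9]; (12) [J ∧ T → W]. ⇒ new: G2, H9, W.
[2] (2) [G2 → M4]; (6) [H9 ∧ G2 → U2]; (8) [H9 ∧ K2 → Q9]. ⇒ new: M4, U2, Q9.
[3] (9) [U2 ∧ W → P]. ⇒ new: P.
P first appears in round 3.

3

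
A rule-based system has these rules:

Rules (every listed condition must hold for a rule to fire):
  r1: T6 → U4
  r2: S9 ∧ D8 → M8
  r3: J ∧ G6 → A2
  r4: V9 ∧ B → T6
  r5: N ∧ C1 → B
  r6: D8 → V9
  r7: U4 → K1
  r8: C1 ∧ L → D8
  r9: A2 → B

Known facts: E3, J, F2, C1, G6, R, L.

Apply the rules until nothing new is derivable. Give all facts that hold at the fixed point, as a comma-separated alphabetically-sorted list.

A2, B, C1, D8, E3, F2, G6, J, K1, L, R, T6, U4, V9

[1] r3 [J ∧ G6 → A2]; r8 [C1 ∧ L → D8]. ⇒ new: A2, D8.
[2] r6 [D8 → V9]; r9 [A2 → B]. ⇒ new: V9, B.
[3] r4 [V9 ∧ B → T6]. ⇒ new: T6.
[4] r1 [T6 → U4]. ⇒ new: U4.
[5] r7 [U4 → K1]. ⇒ new: K1.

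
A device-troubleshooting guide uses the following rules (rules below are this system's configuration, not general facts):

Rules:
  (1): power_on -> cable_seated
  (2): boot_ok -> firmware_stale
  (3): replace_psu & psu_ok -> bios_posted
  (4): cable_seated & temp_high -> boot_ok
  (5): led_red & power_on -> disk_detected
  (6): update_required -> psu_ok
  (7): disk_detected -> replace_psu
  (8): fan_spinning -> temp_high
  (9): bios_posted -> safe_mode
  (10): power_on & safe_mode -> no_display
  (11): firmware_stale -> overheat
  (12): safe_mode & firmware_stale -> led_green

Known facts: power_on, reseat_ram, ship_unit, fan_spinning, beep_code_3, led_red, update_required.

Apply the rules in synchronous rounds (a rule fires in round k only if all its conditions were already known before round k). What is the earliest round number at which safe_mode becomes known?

[1] (1) [power_on -> cable_seated]; (5) [led_red & power_on -> disk_detected]; (6) [update_required -> psu_ok]; (8) [fan_spinning -> temp_high]. ⇒ new: cable_seated, disk_detected, psu_ok, temp_high.
[2] (4) [cable_seated & temp_high -> boot_ok]; (7) [disk_detected -> replace_psu]. ⇒ new: boot_ok, replace_psu.
[3] (2) [boot_ok -> firmware_stale]; (3) [replace_psu & psu_ok -> bios_posted]. ⇒ new: firmware_stale, bios_posted.
[4] (9) [bios_posted -> safe_mode]; (11) [firmware_stale -> overheat]. ⇒ new: safe_mode, overheat.
safe_mode first appears in round 4.

4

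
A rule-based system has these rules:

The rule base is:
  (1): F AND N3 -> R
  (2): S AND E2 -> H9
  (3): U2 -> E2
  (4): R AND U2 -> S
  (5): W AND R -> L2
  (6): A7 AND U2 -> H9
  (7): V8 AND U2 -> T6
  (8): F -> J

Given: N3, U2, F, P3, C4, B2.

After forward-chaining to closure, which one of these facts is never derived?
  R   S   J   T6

Round 1 — (1), (3), (8), derive R, E2, J.
Round 2 — (4), derive S.
Round 3 — (2), derive H9.
Derived: S (round 2), J (round 1), R (round 1). T6 never appears in any round.

T6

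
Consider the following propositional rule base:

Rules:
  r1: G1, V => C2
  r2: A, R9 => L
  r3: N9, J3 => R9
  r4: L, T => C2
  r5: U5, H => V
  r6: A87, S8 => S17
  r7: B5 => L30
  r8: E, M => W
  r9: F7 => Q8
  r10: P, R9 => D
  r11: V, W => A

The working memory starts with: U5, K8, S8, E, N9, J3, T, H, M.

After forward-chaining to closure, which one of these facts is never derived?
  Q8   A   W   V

Q8

Round 1 fires r3, r5, r8, giving R9, V, W.
Round 2 fires r11, giving A.
Round 3 fires r2, giving L.
Round 4 fires r4, giving C2.
Derived: V (round 1), W (round 1), A (round 2). Q8 never appears in any round.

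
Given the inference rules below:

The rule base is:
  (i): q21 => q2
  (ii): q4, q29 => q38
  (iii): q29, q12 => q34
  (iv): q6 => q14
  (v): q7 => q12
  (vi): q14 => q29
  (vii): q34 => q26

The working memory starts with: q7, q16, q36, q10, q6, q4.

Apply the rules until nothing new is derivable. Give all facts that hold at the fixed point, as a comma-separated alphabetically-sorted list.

q10, q12, q14, q16, q26, q29, q34, q36, q38, q4, q6, q7

Round 1: (iv) [q6 => q14]; (v) [q7 => q12]. New: q14, q12.
Round 2: (vi) [q14 => q29]. New: q29.
Round 3: (ii) [q4, q29 => q38]; (iii) [q29, q12 => q34]. New: q38, q34.
Round 4: (vii) [q34 => q26]. New: q26.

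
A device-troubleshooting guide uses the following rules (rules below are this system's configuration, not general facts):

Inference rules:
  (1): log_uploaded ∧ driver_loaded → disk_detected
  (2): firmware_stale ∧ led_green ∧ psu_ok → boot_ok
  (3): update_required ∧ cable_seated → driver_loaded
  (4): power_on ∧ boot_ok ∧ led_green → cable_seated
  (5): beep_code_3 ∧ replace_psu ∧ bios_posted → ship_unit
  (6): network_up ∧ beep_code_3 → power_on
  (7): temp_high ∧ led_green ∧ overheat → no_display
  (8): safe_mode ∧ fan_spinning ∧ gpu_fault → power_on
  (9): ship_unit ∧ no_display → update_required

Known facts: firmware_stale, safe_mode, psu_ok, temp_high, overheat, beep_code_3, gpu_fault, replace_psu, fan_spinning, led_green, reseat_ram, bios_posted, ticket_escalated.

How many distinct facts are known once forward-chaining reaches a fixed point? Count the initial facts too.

Round 1 fires (2), (5), (7), (8), giving boot_ok, ship_unit, no_display, power_on.
Round 2 fires (4), (9), giving cable_seated, update_required.
Round 3 fires (3), giving driver_loaded.
Closure: {beep_code_3, bios_posted, boot_ok, cable_seated, driver_loaded, fan_spinning, firmware_stale, gpu_fault, led_green, no_display, overheat, power_on, psu_ok, replace_psu, reseat_ram, safe_mode, ship_unit, temp_high, ticket_escalated, update_required} — 20 facts.

20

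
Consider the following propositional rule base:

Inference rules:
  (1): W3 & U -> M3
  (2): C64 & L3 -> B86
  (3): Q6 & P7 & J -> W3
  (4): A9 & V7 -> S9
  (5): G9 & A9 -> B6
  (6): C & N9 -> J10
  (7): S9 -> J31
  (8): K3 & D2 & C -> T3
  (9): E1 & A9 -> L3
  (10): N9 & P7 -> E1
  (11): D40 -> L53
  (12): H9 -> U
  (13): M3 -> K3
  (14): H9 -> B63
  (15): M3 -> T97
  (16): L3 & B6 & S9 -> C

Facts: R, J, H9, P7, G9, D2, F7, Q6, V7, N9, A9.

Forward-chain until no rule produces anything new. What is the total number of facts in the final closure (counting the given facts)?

Round 1 fires (3), (4), (5), (10), (12), (14), giving W3, S9, B6, E1, U, B63.
Round 2 fires (1), (7), (9), giving M3, J31, L3.
Round 3 fires (13), (15), (16), giving K3, T97, C.
Round 4 fires (6), (8), giving J10, T3.
Closure: {A9, B6, B63, C, D2, E1, F7, G9, H9, J, J10, J31, K3, L3, M3, N9, P7, Q6, R, S9, T3, T97, U, V7, W3} — 25 facts.

25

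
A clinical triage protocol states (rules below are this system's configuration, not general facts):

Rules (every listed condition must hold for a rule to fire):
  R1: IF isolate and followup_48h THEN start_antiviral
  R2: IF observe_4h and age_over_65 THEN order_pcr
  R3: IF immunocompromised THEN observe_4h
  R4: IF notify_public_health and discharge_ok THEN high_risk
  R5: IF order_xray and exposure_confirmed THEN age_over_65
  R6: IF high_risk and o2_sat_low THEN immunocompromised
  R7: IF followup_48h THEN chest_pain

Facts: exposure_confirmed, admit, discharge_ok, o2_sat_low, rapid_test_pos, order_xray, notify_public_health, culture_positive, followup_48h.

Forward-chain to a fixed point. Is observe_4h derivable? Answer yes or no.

[1] R4 [IF notify_public_health and discharge_ok THEN high_risk]; R5 [IF order_xray and exposure_confirmed THEN age_over_65]; R7 [IF followup_48h THEN chest_pain]. ⇒ new: high_risk, age_over_65, chest_pain.
[2] R6 [IF high_risk and o2_sat_low THEN immunocompromised]. ⇒ new: immunocompromised.
[3] R3 [IF immunocompromised THEN observe_4h]. ⇒ new: observe_4h.
[4] R2 [IF observe_4h and age_over_65 THEN order_pcr]. ⇒ new: order_pcr.
observe_4h appears in round 3, so it is derivable.

yes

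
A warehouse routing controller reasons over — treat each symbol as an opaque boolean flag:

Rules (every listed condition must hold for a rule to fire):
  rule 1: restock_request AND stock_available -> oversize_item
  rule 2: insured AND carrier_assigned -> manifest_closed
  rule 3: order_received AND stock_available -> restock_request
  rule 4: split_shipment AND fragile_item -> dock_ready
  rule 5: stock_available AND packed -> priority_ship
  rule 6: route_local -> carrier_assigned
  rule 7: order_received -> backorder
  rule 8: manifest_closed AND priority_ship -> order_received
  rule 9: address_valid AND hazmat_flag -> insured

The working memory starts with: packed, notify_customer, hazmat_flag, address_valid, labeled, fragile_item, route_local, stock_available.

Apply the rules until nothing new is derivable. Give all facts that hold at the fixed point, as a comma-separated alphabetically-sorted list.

[1] rule 5 [stock_available AND packed -> priority_ship]; rule 6 [route_local -> carrier_assigned]; rule 9 [address_valid AND hazmat_flag -> insured]. ⇒ new: priority_ship, carrier_assigned, insured.
[2] rule 2 [insured AND carrier_assigned -> manifest_closed]. ⇒ new: manifest_closed.
[3] rule 8 [manifest_closed AND priority_ship -> order_received]. ⇒ new: order_received.
[4] rule 3 [order_received AND stock_available -> restock_request]; rule 7 [order_received -> backorder]. ⇒ new: restock_request, backorder.
[5] rule 1 [restock_request AND stock_available -> oversize_item]. ⇒ new: oversize_item.

address_valid, backorder, carrier_assigned, fragile_item, hazmat_flag, insured, labeled, manifest_closed, notify_customer, order_received, oversize_item, packed, priority_ship, restock_request, route_local, stock_available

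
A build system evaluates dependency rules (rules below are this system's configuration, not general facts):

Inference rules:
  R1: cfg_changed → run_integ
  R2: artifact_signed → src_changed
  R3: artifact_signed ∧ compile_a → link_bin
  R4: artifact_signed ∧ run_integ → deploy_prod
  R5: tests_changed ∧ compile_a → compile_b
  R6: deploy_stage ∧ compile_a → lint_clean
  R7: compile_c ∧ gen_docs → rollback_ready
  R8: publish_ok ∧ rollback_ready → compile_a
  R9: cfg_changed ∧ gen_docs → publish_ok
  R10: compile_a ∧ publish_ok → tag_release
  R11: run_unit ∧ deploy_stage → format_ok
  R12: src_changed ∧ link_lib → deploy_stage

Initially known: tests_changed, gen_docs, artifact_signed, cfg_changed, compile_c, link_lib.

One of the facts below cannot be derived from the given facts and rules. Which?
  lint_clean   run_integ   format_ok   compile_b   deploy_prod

format_ok

Round 1 fires R1, R2, R7, R9, giving run_integ, src_changed, rollback_ready, publish_ok.
Round 2 fires R4, R8, R12, giving deploy_prod, compile_a, deploy_stage.
Round 3 fires R3, R5, R6, R10, giving link_bin, compile_b, lint_clean, tag_release.
Derived: compile_b (round 3), lint_clean (round 3), deploy_prod (round 2), run_integ (round 1). format_ok never appears in any round.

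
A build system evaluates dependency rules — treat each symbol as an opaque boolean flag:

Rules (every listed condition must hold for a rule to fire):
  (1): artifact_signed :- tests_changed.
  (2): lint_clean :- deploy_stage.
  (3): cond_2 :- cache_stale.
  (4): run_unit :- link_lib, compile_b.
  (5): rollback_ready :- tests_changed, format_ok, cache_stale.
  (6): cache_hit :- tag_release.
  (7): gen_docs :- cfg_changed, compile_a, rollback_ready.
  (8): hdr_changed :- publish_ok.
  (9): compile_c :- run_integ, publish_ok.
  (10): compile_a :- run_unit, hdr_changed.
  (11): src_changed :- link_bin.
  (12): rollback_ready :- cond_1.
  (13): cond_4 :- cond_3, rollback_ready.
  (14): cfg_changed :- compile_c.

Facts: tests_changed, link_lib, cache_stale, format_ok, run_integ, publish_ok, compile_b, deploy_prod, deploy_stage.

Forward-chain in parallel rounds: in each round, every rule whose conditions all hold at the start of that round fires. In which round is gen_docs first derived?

3

Round 1 fires (1), (2), (3), (4), (5), (8), (9), giving artifact_signed, lint_clean, cond_2, run_unit, rollback_ready, hdr_changed, compile_c.
Round 2 fires (10), (14), giving compile_a, cfg_changed.
Round 3 fires (7), giving gen_docs.
gen_docs first appears in round 3.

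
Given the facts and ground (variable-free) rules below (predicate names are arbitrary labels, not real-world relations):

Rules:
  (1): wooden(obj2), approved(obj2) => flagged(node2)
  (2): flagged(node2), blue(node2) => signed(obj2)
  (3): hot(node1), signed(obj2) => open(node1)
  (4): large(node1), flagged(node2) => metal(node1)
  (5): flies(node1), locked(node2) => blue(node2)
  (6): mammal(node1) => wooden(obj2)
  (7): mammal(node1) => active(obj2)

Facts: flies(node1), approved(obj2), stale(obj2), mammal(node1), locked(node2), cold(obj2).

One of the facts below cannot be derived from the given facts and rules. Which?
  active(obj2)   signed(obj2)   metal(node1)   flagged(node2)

metal(node1)

Round 1: (5) [flies(node1), locked(node2) => blue(node2)]; (6) [mammal(node1) => wooden(obj2)]; (7) [mammal(node1) => active(obj2)]. Adds blue(node2), wooden(obj2), active(obj2).
Round 2: (1) [wooden(obj2), approved(obj2) => flagged(node2)]. Adds flagged(node2).
Round 3: (2) [flagged(node2), blue(node2) => signed(obj2)]. Adds signed(obj2).
Derived: active(obj2) (round 1), flagged(node2) (round 2), signed(obj2) (round 3). metal(node1) never appears in any round.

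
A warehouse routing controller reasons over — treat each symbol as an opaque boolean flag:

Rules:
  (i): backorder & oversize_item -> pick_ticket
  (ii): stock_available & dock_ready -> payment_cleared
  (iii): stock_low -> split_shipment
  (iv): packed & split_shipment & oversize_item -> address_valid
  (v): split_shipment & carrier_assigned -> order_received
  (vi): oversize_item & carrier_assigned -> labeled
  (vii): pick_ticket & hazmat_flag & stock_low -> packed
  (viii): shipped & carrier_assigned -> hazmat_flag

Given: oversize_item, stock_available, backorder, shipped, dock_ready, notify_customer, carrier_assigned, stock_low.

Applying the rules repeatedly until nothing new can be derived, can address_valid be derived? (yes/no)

[1] (i) [backorder & oversize_item -> pick_ticket]; (ii) [stock_available & dock_ready -> payment_cleared]; (iii) [stock_low -> split_shipment]; (vi) [oversize_item & carrier_assigned -> labeled]; (viii) [shipped & carrier_assigned -> hazmat_flag]. ⇒ new: pick_ticket, payment_cleared, split_shipment, labeled, hazmat_flag.
[2] (v) [split_shipment & carrier_assigned -> order_received]; (vii) [pick_ticket & hazmat_flag & stock_low -> packed]. ⇒ new: order_received, packed.
[3] (iv) [packed & split_shipment & oversize_item -> address_valid]. ⇒ new: address_valid.
address_valid appears in round 3, so it is derivable.

yes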